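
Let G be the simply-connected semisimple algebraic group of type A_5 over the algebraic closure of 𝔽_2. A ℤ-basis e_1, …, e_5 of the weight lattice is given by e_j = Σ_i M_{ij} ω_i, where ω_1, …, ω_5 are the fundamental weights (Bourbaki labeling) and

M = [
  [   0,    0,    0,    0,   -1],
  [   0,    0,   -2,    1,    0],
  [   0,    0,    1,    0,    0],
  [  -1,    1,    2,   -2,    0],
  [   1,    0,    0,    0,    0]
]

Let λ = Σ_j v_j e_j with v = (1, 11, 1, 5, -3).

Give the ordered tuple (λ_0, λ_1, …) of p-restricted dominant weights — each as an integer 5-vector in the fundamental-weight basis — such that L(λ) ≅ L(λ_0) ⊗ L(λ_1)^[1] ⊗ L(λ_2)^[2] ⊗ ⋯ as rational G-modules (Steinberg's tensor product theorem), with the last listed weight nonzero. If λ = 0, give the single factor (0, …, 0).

Change of basis e → ω: c = M·v where v = (1, 11, 1, 5, -3):
  c_1 = 0·1 + 0·11 + 0·1 + 0·5 + (-1)·(-3) = 3
  c_2 = 0·1 + 0·11 + (-2)·(1) + 1·5 + (0)·(-3) = 3
  c_3 = 0·1 + 0·11 + 1·1 + 0·5 + (0)·(-3) = 1
  c_4 = (-1)·(1) + 1·11 + 2·1 + (-2)·(5) + (0)·(-3) = 2
  c_5 = 1·1 + 0·11 + 0·1 + 0·5 + (0)·(-3) = 1
p = 2; digits c_i = Σ_j d_{ij}·2^j, 0 ≤ d_{ij} < 2:
  c_1 = 3 = 1·2^0 + 1·2^1
  c_2 = 3 = 1·2^0 + 1·2^1
  c_3 = 1 = 1·2^0
  c_4 = 2 = 0·2^0 + 1·2^1
  c_5 = 1 = 1·2^0
Factor λ_0 = (1, 1, 1, 0, 1)
Factor λ_1 = (1, 1, 0, 1, 0)

((1, 1, 1, 0, 1), (1, 1, 0, 1, 0))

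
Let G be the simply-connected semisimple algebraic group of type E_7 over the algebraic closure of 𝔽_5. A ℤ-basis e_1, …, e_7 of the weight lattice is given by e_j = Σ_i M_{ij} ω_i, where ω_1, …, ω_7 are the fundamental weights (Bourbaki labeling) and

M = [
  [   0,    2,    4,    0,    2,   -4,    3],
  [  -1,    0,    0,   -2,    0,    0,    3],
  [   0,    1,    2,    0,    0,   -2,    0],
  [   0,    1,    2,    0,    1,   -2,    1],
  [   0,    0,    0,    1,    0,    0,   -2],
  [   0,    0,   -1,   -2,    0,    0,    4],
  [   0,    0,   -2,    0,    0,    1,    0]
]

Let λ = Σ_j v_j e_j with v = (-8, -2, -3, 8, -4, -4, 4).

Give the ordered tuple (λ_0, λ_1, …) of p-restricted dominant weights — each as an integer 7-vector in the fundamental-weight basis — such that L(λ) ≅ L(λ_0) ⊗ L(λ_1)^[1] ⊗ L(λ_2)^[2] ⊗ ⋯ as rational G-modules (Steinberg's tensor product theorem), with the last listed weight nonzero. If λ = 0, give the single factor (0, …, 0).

ω-coordinates c = M·v, v = (-8, -2, -3, 8, -4, -4, 4):
  c_1 = 0*-8 + 2*-2 + 4*-3 + 0*8 + 2*-4 + -4*-4 + 3*4 = 4
  c_2 = -1*-8 + 0*-2 + 0*-3 + -2*8 + 0*-4 + 0*-4 + 3*4 = 4
  c_3 = 0*-8 + 1*-2 + 2*-3 + 0*8 + 0*-4 + -2*-4 + 0*4 = 0
  c_4 = 0*-8 + 1*-2 + 2*-3 + 0*8 + 1*-4 + -2*-4 + 1*4 = 0
  c_5 = 0*-8 + 0*-2 + 0*-3 + 1*8 + 0*-4 + 0*-4 + -2*4 = 0
  c_6 = 0*-8 + 0*-2 + -1*-3 + -2*8 + 0*-4 + 0*-4 + 4*4 = 3
  c_7 = 0*-8 + 0*-2 + -2*-3 + 0*8 + 0*-4 + 1*-4 + 0*4 = 2
Expand coordinatewise in base 5:
  c_1 = 4 = 4·5^0
  c_2 = 4 = 4·5^0
  c_3 = 0
  c_4 = 0
  c_5 = 0
  c_6 = 3 = 3·5^0
  c_7 = 2 = 2·5^0
p-restricted factor λ_0 = (4, 4, 0, 0, 0, 3, 2)

((4, 4, 0, 0, 0, 3, 2),)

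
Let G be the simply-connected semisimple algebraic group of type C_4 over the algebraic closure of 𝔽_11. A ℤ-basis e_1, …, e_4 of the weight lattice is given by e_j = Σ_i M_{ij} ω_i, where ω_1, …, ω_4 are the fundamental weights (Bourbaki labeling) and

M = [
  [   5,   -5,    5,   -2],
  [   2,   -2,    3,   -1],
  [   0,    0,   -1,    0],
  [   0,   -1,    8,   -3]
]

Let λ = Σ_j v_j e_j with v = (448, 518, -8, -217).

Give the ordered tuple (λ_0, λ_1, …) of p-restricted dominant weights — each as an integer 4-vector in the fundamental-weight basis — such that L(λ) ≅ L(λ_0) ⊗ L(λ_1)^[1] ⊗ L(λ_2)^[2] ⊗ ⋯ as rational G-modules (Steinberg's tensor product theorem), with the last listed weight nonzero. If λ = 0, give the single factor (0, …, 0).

((0, 9, 8, 3), (4, 4, 0, 6))

Converting to the ω-basis (c_i = row i of M dotted with v = (448, 518, -8, -217)):
  c_1 = (5)·(448) + (-5)·(518) + (5)·(-8) + (-2)·(-217) = 44
  c_2 = (2)·(448) + (-2)·(518) + (3)·(-8) + (-1)·(-217) = 53
  c_3 = (0)·(448) + (0)·(518) + (-1)·(-8) + (0)·(-217) = 8
  c_4 = (0)·(448) + (-1)·(518) + (8)·(-8) + (-3)·(-217) = 69
p = 11; digits c_i = Σ_j d_{ij}·11^j, 0 ≤ d_{ij} < 11:
  c_1 = 44 = 0·11^0 + 4·11^1
  c_2 = 53 = 9·11^0 + 4·11^1
  c_3 = 8 = 8·11^0
  c_4 = 69 = 3·11^0 + 6·11^1
Factor λ_0 = (0, 9, 8, 3)
Factor λ_1 = (4, 4, 0, 6)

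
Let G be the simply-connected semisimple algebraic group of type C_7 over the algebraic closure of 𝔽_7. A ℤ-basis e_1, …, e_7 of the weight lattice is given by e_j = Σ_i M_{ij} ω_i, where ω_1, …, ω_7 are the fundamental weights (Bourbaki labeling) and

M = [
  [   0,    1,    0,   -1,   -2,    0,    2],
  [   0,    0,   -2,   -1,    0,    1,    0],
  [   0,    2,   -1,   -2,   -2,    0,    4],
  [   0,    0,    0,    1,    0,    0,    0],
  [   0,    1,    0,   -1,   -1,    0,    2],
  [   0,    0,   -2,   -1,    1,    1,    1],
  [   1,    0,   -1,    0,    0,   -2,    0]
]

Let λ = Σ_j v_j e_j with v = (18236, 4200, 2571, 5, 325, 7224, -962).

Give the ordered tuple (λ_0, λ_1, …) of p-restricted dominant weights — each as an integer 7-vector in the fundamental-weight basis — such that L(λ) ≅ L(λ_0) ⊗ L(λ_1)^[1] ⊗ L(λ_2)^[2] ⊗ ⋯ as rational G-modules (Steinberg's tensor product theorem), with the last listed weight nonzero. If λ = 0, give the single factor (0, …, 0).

((4, 5, 5, 5, 0, 5, 6), (0, 2, 6, 0, 5, 2, 5), (5, 0, 5, 0, 4, 1, 3), (4, 6, 3, 0, 5, 4, 3))

Compute c_i = Σ_j M_{ij} v_j with v = (18236, 4200, 2571, 5, 325, 7224, -962):
  c_1 = 0*18236 + 1*4200 + 0*2571 + -1*5 + -2*325 + 0*7224 + 2*-962 = 1621
  c_2 = 0*18236 + 0*4200 + -2*2571 + -1*5 + 0*325 + 1*7224 + 0*-962 = 2077
  c_3 = 0*18236 + 2*4200 + -1*2571 + -2*5 + -2*325 + 0*7224 + 4*-962 = 1321
  c_4 = 0*18236 + 0*4200 + 0*2571 + 1*5 + 0*325 + 0*7224 + 0*-962 = 5
  c_5 = 0*18236 + 1*4200 + 0*2571 + -1*5 + -1*325 + 0*7224 + 2*-962 = 1946
  c_6 = 0*18236 + 0*4200 + -2*2571 + -1*5 + 1*325 + 1*7224 + 1*-962 = 1440
  c_7 = 1*18236 + 0*4200 + -1*2571 + 0*5 + 0*325 + -2*7224 + 0*-962 = 1217
Base-7 expansion of each c_i:
  c_1 = 1621 = 4·7^0 + 0·7^1 + 5·7^2 + 4·7^3
  c_2 = 2077 = 5·7^0 + 2·7^1 + 0·7^2 + 6·7^3
  c_3 = 1321 = 5·7^0 + 6·7^1 + 5·7^2 + 3·7^3
  c_4 = 5 = 5·7^0
  c_5 = 1946 = 0·7^0 + 5·7^1 + 4·7^2 + 5·7^3
  c_6 = 1440 = 5·7^0 + 2·7^1 + 1·7^2 + 4·7^3
  c_7 = 1217 = 6·7^0 + 5·7^1 + 3·7^2 + 3·7^3
p-restricted factor λ_0 = (4, 5, 5, 5, 0, 5, 6)
p-restricted factor λ_1 = (0, 2, 6, 0, 5, 2, 5)
p-restricted factor λ_2 = (5, 0, 5, 0, 4, 1, 3)
p-restricted factor λ_3 = (4, 6, 3, 0, 5, 4, 3)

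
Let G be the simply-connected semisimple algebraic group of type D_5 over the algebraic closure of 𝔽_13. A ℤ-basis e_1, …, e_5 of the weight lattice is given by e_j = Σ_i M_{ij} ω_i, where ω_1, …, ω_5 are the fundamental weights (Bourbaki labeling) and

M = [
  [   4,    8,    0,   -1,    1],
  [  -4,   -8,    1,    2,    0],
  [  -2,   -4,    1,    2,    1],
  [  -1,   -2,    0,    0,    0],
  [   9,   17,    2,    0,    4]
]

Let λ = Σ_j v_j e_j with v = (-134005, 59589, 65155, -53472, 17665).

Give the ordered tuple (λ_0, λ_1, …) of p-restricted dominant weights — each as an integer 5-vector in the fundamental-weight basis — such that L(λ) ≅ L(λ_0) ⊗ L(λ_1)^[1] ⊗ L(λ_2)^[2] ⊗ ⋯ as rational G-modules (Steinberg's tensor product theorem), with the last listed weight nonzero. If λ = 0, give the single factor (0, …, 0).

ω-coordinates c = M·v, v = (-134005, 59589, 65155, -53472, 17665):
  c_1 = (4)·(-134005) + 8·59589 + 0·65155 + (-1)·(-53472) + 1·17665 = 11829
  c_2 = (-4)·(-134005) + (-8)·(59589) + 1·65155 + (2)·(-53472) + 0·17665 = 17519
  c_3 = (-2)·(-134005) + (-4)·(59589) + 1·65155 + (2)·(-53472) + 1·17665 = 5530
  c_4 = (-1)·(-134005) + (-2)·(59589) + 0·65155 + (0)·(-53472) + 0·17665 = 14827
  c_5 = (9)·(-134005) + 17·59589 + 2·65155 + (0)·(-53472) + 4·17665 = 7938
Writing each c_i in base p = 13:
  c_1 = 11829 = 12·13^0 + 12·13^1 + 4·13^2 + 5·13^3
  c_2 = 17519 = 8·13^0 + 8·13^1 + 12·13^2 + 7·13^3
  c_3 = 5530 = 5·13^0 + 9·13^1 + 6·13^2 + 2·13^3
  c_4 = 14827 = 7·13^0 + 9·13^1 + 9·13^2 + 6·13^3
  c_5 = 7938 = 8·13^0 + 12·13^1 + 7·13^2 + 3·13^3
Factor λ_0 = (12, 8, 5, 7, 8)
Factor λ_1 = (12, 8, 9, 9, 12)
Factor λ_2 = (4, 12, 6, 9, 7)
Factor λ_3 = (5, 7, 2, 6, 3)

((12, 8, 5, 7, 8), (12, 8, 9, 9, 12), (4, 12, 6, 9, 7), (5, 7, 2, 6, 3))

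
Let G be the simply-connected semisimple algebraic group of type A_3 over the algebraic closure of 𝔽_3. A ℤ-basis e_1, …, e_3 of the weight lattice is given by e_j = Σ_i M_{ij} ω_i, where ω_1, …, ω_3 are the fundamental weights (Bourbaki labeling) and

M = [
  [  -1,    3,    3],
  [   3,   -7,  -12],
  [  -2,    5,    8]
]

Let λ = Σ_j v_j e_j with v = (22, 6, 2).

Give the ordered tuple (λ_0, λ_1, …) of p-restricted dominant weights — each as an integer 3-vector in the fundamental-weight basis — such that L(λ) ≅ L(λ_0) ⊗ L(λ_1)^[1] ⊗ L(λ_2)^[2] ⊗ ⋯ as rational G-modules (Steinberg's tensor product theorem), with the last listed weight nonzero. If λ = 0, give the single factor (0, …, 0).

Converting to the ω-basis (c_i = row i of M dotted with v = (22, 6, 2)):
  c_1 = -1*22 + 3*6 + 3*2 = 2
  c_2 = 3*22 + -7*6 + -12*2 = 0
  c_3 = -2*22 + 5*6 + 8*2 = 2
Writing each c_i in base p = 3:
  c_1 = 2 = 2·3^0
  c_2 = 0
  c_3 = 2 = 2·3^0
Factor λ_0 = (2, 0, 2)

((2, 0, 2),)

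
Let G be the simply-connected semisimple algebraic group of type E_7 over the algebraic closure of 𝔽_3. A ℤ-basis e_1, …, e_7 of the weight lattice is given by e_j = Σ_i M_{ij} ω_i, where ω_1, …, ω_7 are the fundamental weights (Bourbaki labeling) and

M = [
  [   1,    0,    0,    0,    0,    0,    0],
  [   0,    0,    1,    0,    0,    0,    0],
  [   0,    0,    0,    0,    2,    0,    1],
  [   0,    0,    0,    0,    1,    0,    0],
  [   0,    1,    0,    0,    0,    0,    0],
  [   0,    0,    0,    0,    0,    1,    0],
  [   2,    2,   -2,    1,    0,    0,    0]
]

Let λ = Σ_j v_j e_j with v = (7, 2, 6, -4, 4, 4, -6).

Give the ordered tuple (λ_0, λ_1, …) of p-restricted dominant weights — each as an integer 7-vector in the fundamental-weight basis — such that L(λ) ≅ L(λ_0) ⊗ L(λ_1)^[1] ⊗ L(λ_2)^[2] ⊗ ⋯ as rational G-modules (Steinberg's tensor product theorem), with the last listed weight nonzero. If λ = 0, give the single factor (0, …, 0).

Change of basis e → ω: c = M·v where v = (7, 2, 6, -4, 4, 4, -6):
  c_1 = 1*7 + 0*2 + 0*6 + 0*-4 + 0*4 + 0*4 + 0*-6 = 7
  c_2 = 0*7 + 0*2 + 1*6 + 0*-4 + 0*4 + 0*4 + 0*-6 = 6
  c_3 = 0*7 + 0*2 + 0*6 + 0*-4 + 2*4 + 0*4 + 1*-6 = 2
  c_4 = 0*7 + 0*2 + 0*6 + 0*-4 + 1*4 + 0*4 + 0*-6 = 4
  c_5 = 0*7 + 1*2 + 0*6 + 0*-4 + 0*4 + 0*4 + 0*-6 = 2
  c_6 = 0*7 + 0*2 + 0*6 + 0*-4 + 0*4 + 1*4 + 0*-6 = 4
  c_7 = 2*7 + 2*2 + -2*6 + 1*-4 + 0*4 + 0*4 + 0*-6 = 2
Writing each c_i in base p = 3:
  c_1 = 7 = 1·3^0 + 2·3^1
  c_2 = 6 = 0·3^0 + 2·3^1
  c_3 = 2 = 2·3^0
  c_4 = 4 = 1·3^0 + 1·3^1
  c_5 = 2 = 2·3^0
  c_6 = 4 = 1·3^0 + 1·3^1
  c_7 = 2 = 2·3^0
λ_0 = (1, 0, 2, 1, 2, 1, 2)
λ_1 = (2, 2, 0, 1, 0, 1, 0)

((1, 0, 2, 1, 2, 1, 2), (2, 2, 0, 1, 0, 1, 0))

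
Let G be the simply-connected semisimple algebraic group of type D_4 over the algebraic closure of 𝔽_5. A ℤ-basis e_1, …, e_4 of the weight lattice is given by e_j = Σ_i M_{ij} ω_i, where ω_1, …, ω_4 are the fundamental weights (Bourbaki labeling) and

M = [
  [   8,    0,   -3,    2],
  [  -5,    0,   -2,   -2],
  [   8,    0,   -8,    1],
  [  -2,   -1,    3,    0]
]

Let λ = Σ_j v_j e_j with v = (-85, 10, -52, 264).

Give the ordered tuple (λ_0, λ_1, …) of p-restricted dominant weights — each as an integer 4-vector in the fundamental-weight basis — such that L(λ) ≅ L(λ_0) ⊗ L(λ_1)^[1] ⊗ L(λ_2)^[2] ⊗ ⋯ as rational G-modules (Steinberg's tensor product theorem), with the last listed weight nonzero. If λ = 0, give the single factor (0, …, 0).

((4, 1, 0, 4),)

Converting to the ω-basis (c_i = row i of M dotted with v = (-85, 10, -52, 264)):
  c_1 = (8)·(-85) + 0·10 + (-3)·(-52) + 2·264 = 4
  c_2 = (-5)·(-85) + 0·10 + (-2)·(-52) + (-2)·(264) = 1
  c_3 = (8)·(-85) + 0·10 + (-8)·(-52) + 1·264 = 0
  c_4 = (-2)·(-85) + (-1)·(10) + (3)·(-52) + 0·264 = 4
p = 5; digits c_i = Σ_j d_{ij}·5^j, 0 ≤ d_{ij} < 5:
  c_1 = 4 = 4·5^0
  c_2 = 1 = 1·5^0
  c_3 = 0
  c_4 = 4 = 4·5^0
λ_0 = (4, 1, 0, 4)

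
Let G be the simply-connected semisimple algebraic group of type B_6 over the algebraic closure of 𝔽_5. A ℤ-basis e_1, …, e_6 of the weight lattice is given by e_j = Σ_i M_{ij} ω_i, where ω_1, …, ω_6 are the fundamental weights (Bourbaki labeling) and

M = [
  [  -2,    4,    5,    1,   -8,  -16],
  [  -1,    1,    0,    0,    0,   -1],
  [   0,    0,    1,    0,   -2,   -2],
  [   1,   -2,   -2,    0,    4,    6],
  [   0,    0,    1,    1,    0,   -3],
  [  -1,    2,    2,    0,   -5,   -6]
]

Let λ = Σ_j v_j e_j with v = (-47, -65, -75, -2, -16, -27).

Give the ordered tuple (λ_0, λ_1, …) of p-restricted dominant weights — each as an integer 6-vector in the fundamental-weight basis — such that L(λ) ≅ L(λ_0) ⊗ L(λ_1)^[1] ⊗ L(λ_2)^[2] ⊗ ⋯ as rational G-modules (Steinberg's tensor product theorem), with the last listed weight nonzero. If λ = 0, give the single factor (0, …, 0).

Compute c_i = Σ_j M_{ij} v_j with v = (-47, -65, -75, -2, -16, -27):
  c_1 = -2*-47 + 4*-65 + 5*-75 + 1*-2 + -8*-16 + -16*-27 = 17
  c_2 = -1*-47 + 1*-65 + 0*-75 + 0*-2 + 0*-16 + -1*-27 = 9
  c_3 = 0*-47 + 0*-65 + 1*-75 + 0*-2 + -2*-16 + -2*-27 = 11
  c_4 = 1*-47 + -2*-65 + -2*-75 + 0*-2 + 4*-16 + 6*-27 = 7
  c_5 = 0*-47 + 0*-65 + 1*-75 + 1*-2 + 0*-16 + -3*-27 = 4
  c_6 = -1*-47 + 2*-65 + 2*-75 + 0*-2 + -5*-16 + -6*-27 = 9
Expand coordinatewise in base 5:
  c_1 = 17 = 2·5^0 + 3·5^1
  c_2 = 9 = 4·5^0 + 1·5^1
  c_3 = 11 = 1·5^0 + 2·5^1
  c_4 = 7 = 2·5^0 + 1·5^1
  c_5 = 4 = 4·5^0
  c_6 = 9 = 4·5^0 + 1·5^1
p-restricted factor λ_0 = (2, 4, 1, 2, 4, 4)
p-restricted factor λ_1 = (3, 1, 2, 1, 0, 1)

((2, 4, 1, 2, 4, 4), (3, 1, 2, 1, 0, 1))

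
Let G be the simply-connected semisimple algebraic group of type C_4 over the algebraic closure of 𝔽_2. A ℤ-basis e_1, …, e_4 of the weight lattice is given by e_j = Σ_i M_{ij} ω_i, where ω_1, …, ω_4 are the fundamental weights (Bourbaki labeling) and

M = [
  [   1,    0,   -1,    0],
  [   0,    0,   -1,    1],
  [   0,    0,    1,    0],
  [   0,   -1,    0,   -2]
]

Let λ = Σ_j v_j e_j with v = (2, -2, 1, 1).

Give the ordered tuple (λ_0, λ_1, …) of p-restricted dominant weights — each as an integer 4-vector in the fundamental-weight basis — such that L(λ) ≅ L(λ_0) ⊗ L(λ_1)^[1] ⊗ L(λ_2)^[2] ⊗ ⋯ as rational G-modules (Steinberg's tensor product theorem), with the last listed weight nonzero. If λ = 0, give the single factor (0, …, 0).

((1, 0, 1, 0),)

Change of basis e → ω: c = M·v where v = (2, -2, 1, 1):
  c_1 = 1·2 + (0)·(-2) + (-1)·(1) + 0·1 = 1
  c_2 = 0·2 + (0)·(-2) + (-1)·(1) + 1·1 = 0
  c_3 = 0·2 + (0)·(-2) + 1·1 + 0·1 = 1
  c_4 = 0·2 + (-1)·(-2) + 0·1 + (-2)·(1) = 0
Writing each c_i in base p = 2:
  c_1 = 1 = 1·2^0
  c_2 = 0
  c_3 = 1 = 1·2^0
  c_4 = 0
Factor λ_0 = (1, 0, 1, 0)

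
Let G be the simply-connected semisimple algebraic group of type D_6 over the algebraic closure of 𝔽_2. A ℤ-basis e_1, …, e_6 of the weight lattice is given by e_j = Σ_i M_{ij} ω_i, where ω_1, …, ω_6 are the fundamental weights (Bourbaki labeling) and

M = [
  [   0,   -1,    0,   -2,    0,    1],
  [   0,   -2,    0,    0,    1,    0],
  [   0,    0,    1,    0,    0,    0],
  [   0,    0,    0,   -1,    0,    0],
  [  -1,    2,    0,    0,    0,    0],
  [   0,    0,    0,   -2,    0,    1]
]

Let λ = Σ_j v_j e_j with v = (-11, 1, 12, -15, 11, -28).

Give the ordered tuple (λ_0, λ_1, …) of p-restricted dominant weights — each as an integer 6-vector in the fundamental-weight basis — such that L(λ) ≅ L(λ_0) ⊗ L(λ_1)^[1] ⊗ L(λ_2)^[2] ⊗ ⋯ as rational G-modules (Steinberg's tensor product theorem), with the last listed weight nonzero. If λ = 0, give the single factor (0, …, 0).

((1, 1, 0, 1, 1, 0), (0, 0, 0, 1, 0, 1), (0, 0, 1, 1, 1, 0), (0, 1, 1, 1, 1, 0))

In the fundamental-weight basis, λ has coordinates c = M·v (v = (-11, 1, 12, -15, 11, -28)):
  c_1 = 0*-11 + -1*1 + 0*12 + -2*-15 + 0*11 + 1*-28 = 1
  c_2 = 0*-11 + -2*1 + 0*12 + 0*-15 + 1*11 + 0*-28 = 9
  c_3 = 0*-11 + 0*1 + 1*12 + 0*-15 + 0*11 + 0*-28 = 12
  c_4 = 0*-11 + 0*1 + 0*12 + -1*-15 + 0*11 + 0*-28 = 15
  c_5 = -1*-11 + 2*1 + 0*12 + 0*-15 + 0*11 + 0*-28 = 13
  c_6 = 0*-11 + 0*1 + 0*12 + -2*-15 + 0*11 + 1*-28 = 2
Writing each c_i in base p = 2:
  c_1 = 1 = 1·2^0
  c_2 = 9 = 1·2^0 + 0·2^1 + 0·2^2 + 1·2^3
  c_3 = 12 = 0·2^0 + 0·2^1 + 1·2^2 + 1·2^3
  c_4 = 15 = 1·2^0 + 1·2^1 + 1·2^2 + 1·2^3
  c_5 = 13 = 1·2^0 + 0·2^1 + 1·2^2 + 1·2^3
  c_6 = 2 = 0·2^0 + 1·2^1
p-restricted factor λ_0 = (1, 1, 0, 1, 1, 0)
p-restricted factor λ_1 = (0, 0, 0, 1, 0, 1)
p-restricted factor λ_2 = (0, 0, 1, 1, 1, 0)
p-restricted factor λ_3 = (0, 1, 1, 1, 1, 0)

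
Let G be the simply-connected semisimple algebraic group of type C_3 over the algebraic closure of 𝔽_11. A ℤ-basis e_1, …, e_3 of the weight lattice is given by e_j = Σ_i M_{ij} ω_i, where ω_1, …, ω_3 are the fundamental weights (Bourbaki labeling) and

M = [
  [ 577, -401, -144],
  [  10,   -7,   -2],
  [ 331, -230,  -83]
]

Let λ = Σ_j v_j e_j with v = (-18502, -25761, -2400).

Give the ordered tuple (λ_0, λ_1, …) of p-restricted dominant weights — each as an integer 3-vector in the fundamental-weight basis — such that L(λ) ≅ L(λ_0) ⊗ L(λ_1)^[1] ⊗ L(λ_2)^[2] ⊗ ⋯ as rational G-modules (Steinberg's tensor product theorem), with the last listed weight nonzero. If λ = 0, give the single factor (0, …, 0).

((8, 8, 2), (9, 9, 6))

Converting to the ω-basis (c_i = row i of M dotted with v = (-18502, -25761, -2400)):
  c_1 = 577*-18502 + -401*-25761 + -144*-2400 = 107
  c_2 = 10*-18502 + -7*-25761 + -2*-2400 = 107
  c_3 = 331*-18502 + -230*-25761 + -83*-2400 = 68
Writing each c_i in base p = 11:
  c_1 = 107 = 8·11^0 + 9·11^1
  c_2 = 107 = 8·11^0 + 9·11^1
  c_3 = 68 = 2·11^0 + 6·11^1
λ_0 = (8, 8, 2)
λ_1 = (9, 9, 6)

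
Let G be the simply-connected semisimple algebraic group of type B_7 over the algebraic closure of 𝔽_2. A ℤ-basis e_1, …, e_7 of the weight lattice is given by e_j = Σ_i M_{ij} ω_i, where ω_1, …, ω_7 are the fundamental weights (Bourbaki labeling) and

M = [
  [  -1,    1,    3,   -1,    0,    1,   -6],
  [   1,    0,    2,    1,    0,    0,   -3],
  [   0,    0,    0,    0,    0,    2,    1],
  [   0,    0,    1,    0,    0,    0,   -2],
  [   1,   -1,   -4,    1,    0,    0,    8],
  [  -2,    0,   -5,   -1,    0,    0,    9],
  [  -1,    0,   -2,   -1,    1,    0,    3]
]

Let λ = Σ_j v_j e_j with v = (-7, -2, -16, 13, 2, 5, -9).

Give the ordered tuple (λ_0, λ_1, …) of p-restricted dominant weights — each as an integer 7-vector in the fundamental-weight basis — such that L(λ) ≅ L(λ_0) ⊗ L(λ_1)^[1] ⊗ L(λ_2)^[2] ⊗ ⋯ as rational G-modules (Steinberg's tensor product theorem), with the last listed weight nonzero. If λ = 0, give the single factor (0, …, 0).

Converting to the ω-basis (c_i = row i of M dotted with v = (-7, -2, -16, 13, 2, 5, -9)):
  c_1 = -1*-7 + 1*-2 + 3*-16 + -1*13 + 0*2 + 1*5 + -6*-9 = 3
  c_2 = 1*-7 + 0*-2 + 2*-16 + 1*13 + 0*2 + 0*5 + -3*-9 = 1
  c_3 = 0*-7 + 0*-2 + 0*-16 + 0*13 + 0*2 + 2*5 + 1*-9 = 1
  c_4 = 0*-7 + 0*-2 + 1*-16 + 0*13 + 0*2 + 0*5 + -2*-9 = 2
  c_5 = 1*-7 + -1*-2 + -4*-16 + 1*13 + 0*2 + 0*5 + 8*-9 = 0
  c_6 = -2*-7 + 0*-2 + -5*-16 + -1*13 + 0*2 + 0*5 + 9*-9 = 0
  c_7 = -1*-7 + 0*-2 + -2*-16 + -1*13 + 1*2 + 0*5 + 3*-9 = 1
p = 2; digits c_i = Σ_j d_{ij}·2^j, 0 ≤ d_{ij} < 2:
  c_1 = 3 = 1·2^0 + 1·2^1
  c_2 = 1 = 1·2^0
  c_3 = 1 = 1·2^0
  c_4 = 2 = 0·2^0 + 1·2^1
  c_5 = 0
  c_6 = 0
  c_7 = 1 = 1·2^0
λ_0 = (1, 1, 1, 0, 0, 0, 1)
λ_1 = (1, 0, 0, 1, 0, 0, 0)

((1, 1, 1, 0, 0, 0, 1), (1, 0, 0, 1, 0, 0, 0))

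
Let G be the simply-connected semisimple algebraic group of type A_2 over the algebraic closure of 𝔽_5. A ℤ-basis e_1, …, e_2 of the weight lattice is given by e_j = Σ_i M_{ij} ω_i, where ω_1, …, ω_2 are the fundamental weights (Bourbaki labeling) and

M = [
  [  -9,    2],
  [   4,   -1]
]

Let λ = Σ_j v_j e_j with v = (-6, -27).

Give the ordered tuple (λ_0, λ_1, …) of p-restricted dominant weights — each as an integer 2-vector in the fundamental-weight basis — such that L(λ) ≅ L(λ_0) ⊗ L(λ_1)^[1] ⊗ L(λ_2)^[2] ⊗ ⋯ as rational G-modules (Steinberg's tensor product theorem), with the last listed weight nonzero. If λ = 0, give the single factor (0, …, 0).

Converting to the ω-basis (c_i = row i of M dotted with v = (-6, -27)):
  c_1 = (-9)·(-6) + (2)·(-27) = 0
  c_2 = (4)·(-6) + (-1)·(-27) = 3
Writing each c_i in base p = 5:
  c_1 = 0
  c_2 = 3 = 3·5^0
λ_0 = (0, 3)

((0, 3),)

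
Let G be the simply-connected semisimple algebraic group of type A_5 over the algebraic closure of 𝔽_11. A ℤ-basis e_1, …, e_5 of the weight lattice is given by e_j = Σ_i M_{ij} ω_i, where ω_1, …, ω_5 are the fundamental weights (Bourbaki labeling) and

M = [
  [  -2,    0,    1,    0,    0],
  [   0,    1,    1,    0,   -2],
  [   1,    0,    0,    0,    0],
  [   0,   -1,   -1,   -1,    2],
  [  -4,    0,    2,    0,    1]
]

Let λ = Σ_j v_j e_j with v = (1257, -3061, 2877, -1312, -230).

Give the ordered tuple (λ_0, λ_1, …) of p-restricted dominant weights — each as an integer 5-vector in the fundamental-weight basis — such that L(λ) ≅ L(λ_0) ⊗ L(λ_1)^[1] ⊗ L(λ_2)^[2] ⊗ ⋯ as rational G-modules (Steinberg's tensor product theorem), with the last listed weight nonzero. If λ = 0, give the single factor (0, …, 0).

ω-coordinates c = M·v, v = (1257, -3061, 2877, -1312, -230):
  c_1 = (-2)·(1257) + (0)·(-3061) + (1)·(2877) + (0)·(-1312) + (0)·(-230) = 363
  c_2 = (0)·(1257) + (1)·(-3061) + (1)·(2877) + (0)·(-1312) + (-2)·(-230) = 276
  c_3 = (1)·(1257) + (0)·(-3061) + (0)·(2877) + (0)·(-1312) + (0)·(-230) = 1257
  c_4 = (0)·(1257) + (-1)·(-3061) + (-1)·(2877) + (-1)·(-1312) + (2)·(-230) = 1036
  c_5 = (-4)·(1257) + (0)·(-3061) + (2)·(2877) + (0)·(-1312) + (1)·(-230) = 496
Writing each c_i in base p = 11:
  c_1 = 363 = 0·11^0 + 0·11^1 + 3·11^2
  c_2 = 276 = 1·11^0 + 3·11^1 + 2·11^2
  c_3 = 1257 = 3·11^0 + 4·11^1 + 10·11^2
  c_4 = 1036 = 2·11^0 + 6·11^1 + 8·11^2
  c_5 = 496 = 1·11^0 + 1·11^1 + 4·11^2
p-restricted factor λ_0 = (0, 1, 3, 2, 1)
p-restricted factor λ_1 = (0, 3, 4, 6, 1)
p-restricted factor λ_2 = (3, 2, 10, 8, 4)

((0, 1, 3, 2, 1), (0, 3, 4, 6, 1), (3, 2, 10, 8, 4))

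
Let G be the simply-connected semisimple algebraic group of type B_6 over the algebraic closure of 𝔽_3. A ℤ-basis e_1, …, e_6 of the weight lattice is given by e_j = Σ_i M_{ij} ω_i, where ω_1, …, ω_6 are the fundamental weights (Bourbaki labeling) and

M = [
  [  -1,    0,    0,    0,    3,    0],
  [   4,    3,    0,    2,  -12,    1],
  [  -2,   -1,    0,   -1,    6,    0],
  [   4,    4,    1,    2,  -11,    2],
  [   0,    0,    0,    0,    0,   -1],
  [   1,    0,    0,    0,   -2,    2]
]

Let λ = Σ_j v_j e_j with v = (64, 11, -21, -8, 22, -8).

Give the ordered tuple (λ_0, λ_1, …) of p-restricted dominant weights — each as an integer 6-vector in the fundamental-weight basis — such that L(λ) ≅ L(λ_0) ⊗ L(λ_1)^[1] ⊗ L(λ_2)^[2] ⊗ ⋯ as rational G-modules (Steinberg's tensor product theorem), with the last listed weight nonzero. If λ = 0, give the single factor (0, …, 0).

In the fundamental-weight basis, λ has coordinates c = M·v (v = (64, 11, -21, -8, 22, -8)):
  c_1 = (-1)·(64) + (0)·(11) + (0)·(-21) + (0)·(-8) + (3)·(22) + (0)·(-8) = 2
  c_2 = (4)·(64) + (3)·(11) + (0)·(-21) + (2)·(-8) + (-12)·(22) + (1)·(-8) = 1
  c_3 = (-2)·(64) + (-1)·(11) + (0)·(-21) + (-1)·(-8) + (6)·(22) + (0)·(-8) = 1
  c_4 = (4)·(64) + (4)·(11) + (1)·(-21) + (2)·(-8) + (-11)·(22) + (2)·(-8) = 5
  c_5 = (0)·(64) + (0)·(11) + (0)·(-21) + (0)·(-8) + (0)·(22) + (-1)·(-8) = 8
  c_6 = (1)·(64) + (0)·(11) + (0)·(-21) + (0)·(-8) + (-2)·(22) + (2)·(-8) = 4
Expand coordinatewise in base 3:
  c_1 = 2 = 2·3^0
  c_2 = 1 = 1·3^0
  c_3 = 1 = 1·3^0
  c_4 = 5 = 2·3^0 + 1·3^1
  c_5 = 8 = 2·3^0 + 2·3^1
  c_6 = 4 = 1·3^0 + 1·3^1
λ_0 = (2, 1, 1, 2, 2, 1)
λ_1 = (0, 0, 0, 1, 2, 1)

((2, 1, 1, 2, 2, 1), (0, 0, 0, 1, 2, 1))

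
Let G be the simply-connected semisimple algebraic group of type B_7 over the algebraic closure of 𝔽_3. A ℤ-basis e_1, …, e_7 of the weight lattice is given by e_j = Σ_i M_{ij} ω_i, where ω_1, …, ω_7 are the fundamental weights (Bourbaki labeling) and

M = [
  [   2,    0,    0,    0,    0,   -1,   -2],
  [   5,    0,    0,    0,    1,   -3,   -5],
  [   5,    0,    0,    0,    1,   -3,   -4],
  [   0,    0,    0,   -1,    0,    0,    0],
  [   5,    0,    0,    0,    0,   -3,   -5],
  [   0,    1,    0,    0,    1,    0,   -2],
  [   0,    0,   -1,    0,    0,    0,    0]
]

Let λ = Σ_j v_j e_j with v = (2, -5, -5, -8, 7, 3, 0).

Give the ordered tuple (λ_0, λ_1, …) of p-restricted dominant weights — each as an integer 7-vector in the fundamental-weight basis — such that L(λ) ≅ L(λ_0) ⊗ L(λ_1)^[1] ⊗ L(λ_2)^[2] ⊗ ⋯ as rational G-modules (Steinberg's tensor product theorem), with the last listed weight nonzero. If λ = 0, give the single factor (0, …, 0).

((1, 2, 2, 2, 1, 2, 2), (0, 2, 2, 2, 0, 0, 1))

Change of basis e → ω: c = M·v where v = (2, -5, -5, -8, 7, 3, 0):
  c_1 = 2·2 + (0)·(-5) + (0)·(-5) + (0)·(-8) + 0·7 + (-1)·(3) + (-2)·(0) = 1
  c_2 = 5·2 + (0)·(-5) + (0)·(-5) + (0)·(-8) + 1·7 + (-3)·(3) + (-5)·(0) = 8
  c_3 = 5·2 + (0)·(-5) + (0)·(-5) + (0)·(-8) + 1·7 + (-3)·(3) + (-4)·(0) = 8
  c_4 = 0·2 + (0)·(-5) + (0)·(-5) + (-1)·(-8) + 0·7 + 0·3 + 0·0 = 8
  c_5 = 5·2 + (0)·(-5) + (0)·(-5) + (0)·(-8) + 0·7 + (-3)·(3) + (-5)·(0) = 1
  c_6 = 0·2 + (1)·(-5) + (0)·(-5) + (0)·(-8) + 1·7 + 0·3 + (-2)·(0) = 2
  c_7 = 0·2 + (0)·(-5) + (-1)·(-5) + (0)·(-8) + 0·7 + 0·3 + 0·0 = 5
Expand coordinatewise in base 3:
  c_1 = 1 = 1·3^0
  c_2 = 8 = 2·3^0 + 2·3^1
  c_3 = 8 = 2·3^0 + 2·3^1
  c_4 = 8 = 2·3^0 + 2·3^1
  c_5 = 1 = 1·3^0
  c_6 = 2 = 2·3^0
  c_7 = 5 = 2·3^0 + 1·3^1
Factor λ_0 = (1, 2, 2, 2, 1, 2, 2)
Factor λ_1 = (0, 2, 2, 2, 0, 0, 1)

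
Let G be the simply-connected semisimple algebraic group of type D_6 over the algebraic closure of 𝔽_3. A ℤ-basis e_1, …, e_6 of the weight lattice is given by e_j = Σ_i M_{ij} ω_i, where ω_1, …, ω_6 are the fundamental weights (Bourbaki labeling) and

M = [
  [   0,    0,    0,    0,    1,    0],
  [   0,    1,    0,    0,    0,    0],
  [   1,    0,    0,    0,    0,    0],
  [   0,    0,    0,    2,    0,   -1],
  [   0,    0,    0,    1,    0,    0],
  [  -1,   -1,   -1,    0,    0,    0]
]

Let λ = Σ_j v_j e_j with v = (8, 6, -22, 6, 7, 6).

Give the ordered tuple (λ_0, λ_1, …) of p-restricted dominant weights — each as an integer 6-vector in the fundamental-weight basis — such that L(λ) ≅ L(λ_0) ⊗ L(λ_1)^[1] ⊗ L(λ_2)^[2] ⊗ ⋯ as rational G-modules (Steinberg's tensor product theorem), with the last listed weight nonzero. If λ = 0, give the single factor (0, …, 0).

((1, 0, 2, 0, 0, 2), (2, 2, 2, 2, 2, 2))

Converting to the ω-basis (c_i = row i of M dotted with v = (8, 6, -22, 6, 7, 6)):
  c_1 = 0*8 + 0*6 + 0*-22 + 0*6 + 1*7 + 0*6 = 7
  c_2 = 0*8 + 1*6 + 0*-22 + 0*6 + 0*7 + 0*6 = 6
  c_3 = 1*8 + 0*6 + 0*-22 + 0*6 + 0*7 + 0*6 = 8
  c_4 = 0*8 + 0*6 + 0*-22 + 2*6 + 0*7 + -1*6 = 6
  c_5 = 0*8 + 0*6 + 0*-22 + 1*6 + 0*7 + 0*6 = 6
  c_6 = -1*8 + -1*6 + -1*-22 + 0*6 + 0*7 + 0*6 = 8
p = 3; digits c_i = Σ_j d_{ij}·3^j, 0 ≤ d_{ij} < 3:
  c_1 = 7 = 1·3^0 + 2·3^1
  c_2 = 6 = 0·3^0 + 2·3^1
  c_3 = 8 = 2·3^0 + 2·3^1
  c_4 = 6 = 0·3^0 + 2·3^1
  c_5 = 6 = 0·3^0 + 2·3^1
  c_6 = 8 = 2·3^0 + 2·3^1
λ_0 = (1, 0, 2, 0, 0, 2)
λ_1 = (2, 2, 2, 2, 2, 2)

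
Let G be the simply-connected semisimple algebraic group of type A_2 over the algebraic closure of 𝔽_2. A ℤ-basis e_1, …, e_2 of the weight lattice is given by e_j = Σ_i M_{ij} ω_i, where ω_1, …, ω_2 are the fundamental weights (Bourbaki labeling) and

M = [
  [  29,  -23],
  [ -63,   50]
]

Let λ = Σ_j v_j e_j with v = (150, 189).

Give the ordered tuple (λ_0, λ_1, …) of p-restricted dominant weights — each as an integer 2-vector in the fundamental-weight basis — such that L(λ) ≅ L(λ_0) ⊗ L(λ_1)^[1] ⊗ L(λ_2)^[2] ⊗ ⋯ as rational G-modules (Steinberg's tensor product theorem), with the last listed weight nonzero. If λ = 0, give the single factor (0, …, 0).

((1, 0), (1, 0))

Change of basis e → ω: c = M·v where v = (150, 189):
  c_1 = (29)·(150) + (-23)·(189) = 3
  c_2 = (-63)·(150) + (50)·(189) = 0
Expand coordinatewise in base 2:
  c_1 = 3 = 1·2^0 + 1·2^1
  c_2 = 0
λ_0 = (1, 0)
λ_1 = (1, 0)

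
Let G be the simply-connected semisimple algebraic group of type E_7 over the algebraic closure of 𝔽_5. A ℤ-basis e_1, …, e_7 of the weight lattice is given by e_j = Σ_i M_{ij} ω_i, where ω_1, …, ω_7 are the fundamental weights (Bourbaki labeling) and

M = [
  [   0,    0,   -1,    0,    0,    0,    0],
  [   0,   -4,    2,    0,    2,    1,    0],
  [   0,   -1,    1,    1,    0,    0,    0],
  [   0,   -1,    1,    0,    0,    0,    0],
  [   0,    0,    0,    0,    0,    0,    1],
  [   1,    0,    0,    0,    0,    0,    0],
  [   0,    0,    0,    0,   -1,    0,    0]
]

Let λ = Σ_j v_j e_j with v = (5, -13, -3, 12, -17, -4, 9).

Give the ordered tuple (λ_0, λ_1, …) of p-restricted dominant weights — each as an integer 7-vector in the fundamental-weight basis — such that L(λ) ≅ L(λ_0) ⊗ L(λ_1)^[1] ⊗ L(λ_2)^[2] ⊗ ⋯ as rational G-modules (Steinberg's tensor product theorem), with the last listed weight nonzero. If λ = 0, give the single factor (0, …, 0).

ω-coordinates c = M·v, v = (5, -13, -3, 12, -17, -4, 9):
  c_1 = (0)·(5) + (0)·(-13) + (-1)·(-3) + (0)·(12) + (0)·(-17) + (0)·(-4) + (0)·(9) = 3
  c_2 = (0)·(5) + (-4)·(-13) + (2)·(-3) + (0)·(12) + (2)·(-17) + (1)·(-4) + (0)·(9) = 8
  c_3 = (0)·(5) + (-1)·(-13) + (1)·(-3) + (1)·(12) + (0)·(-17) + (0)·(-4) + (0)·(9) = 22
  c_4 = (0)·(5) + (-1)·(-13) + (1)·(-3) + (0)·(12) + (0)·(-17) + (0)·(-4) + (0)·(9) = 10
  c_5 = (0)·(5) + (0)·(-13) + (0)·(-3) + (0)·(12) + (0)·(-17) + (0)·(-4) + (1)·(9) = 9
  c_6 = (1)·(5) + (0)·(-13) + (0)·(-3) + (0)·(12) + (0)·(-17) + (0)·(-4) + (0)·(9) = 5
  c_7 = (0)·(5) + (0)·(-13) + (0)·(-3) + (0)·(12) + (-1)·(-17) + (0)·(-4) + (0)·(9) = 17
Writing each c_i in base p = 5:
  c_1 = 3 = 3·5^0
  c_2 = 8 = 3·5^0 + 1·5^1
  c_3 = 22 = 2·5^0 + 4·5^1
  c_4 = 10 = 0·5^0 + 2·5^1
  c_5 = 9 = 4·5^0 + 1·5^1
  c_6 = 5 = 0·5^0 + 1·5^1
  c_7 = 17 = 2·5^0 + 3·5^1
p-restricted factor λ_0 = (3, 3, 2, 0, 4, 0, 2)
p-restricted factor λ_1 = (0, 1, 4, 2, 1, 1, 3)

((3, 3, 2, 0, 4, 0, 2), (0, 1, 4, 2, 1, 1, 3))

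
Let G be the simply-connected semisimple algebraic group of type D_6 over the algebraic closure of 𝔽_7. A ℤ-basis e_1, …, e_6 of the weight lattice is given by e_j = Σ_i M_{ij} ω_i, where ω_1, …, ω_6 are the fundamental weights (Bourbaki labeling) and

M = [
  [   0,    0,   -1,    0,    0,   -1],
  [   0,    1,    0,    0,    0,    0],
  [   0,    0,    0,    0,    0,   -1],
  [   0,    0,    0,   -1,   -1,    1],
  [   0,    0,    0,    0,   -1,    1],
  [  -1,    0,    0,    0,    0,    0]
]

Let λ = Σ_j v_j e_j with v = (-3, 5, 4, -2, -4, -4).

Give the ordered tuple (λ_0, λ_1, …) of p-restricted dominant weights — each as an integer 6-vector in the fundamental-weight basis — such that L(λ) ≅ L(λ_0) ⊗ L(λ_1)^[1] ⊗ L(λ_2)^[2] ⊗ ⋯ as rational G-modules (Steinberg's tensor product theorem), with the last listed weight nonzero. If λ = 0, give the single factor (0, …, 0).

((0, 5, 4, 2, 0, 3),)

Change of basis e → ω: c = M·v where v = (-3, 5, 4, -2, -4, -4):
  c_1 = (0)·(-3) + (0)·(5) + (-1)·(4) + (0)·(-2) + (0)·(-4) + (-1)·(-4) = 0
  c_2 = (0)·(-3) + (1)·(5) + (0)·(4) + (0)·(-2) + (0)·(-4) + (0)·(-4) = 5
  c_3 = (0)·(-3) + (0)·(5) + (0)·(4) + (0)·(-2) + (0)·(-4) + (-1)·(-4) = 4
  c_4 = (0)·(-3) + (0)·(5) + (0)·(4) + (-1)·(-2) + (-1)·(-4) + (1)·(-4) = 2
  c_5 = (0)·(-3) + (0)·(5) + (0)·(4) + (0)·(-2) + (-1)·(-4) + (1)·(-4) = 0
  c_6 = (-1)·(-3) + (0)·(5) + (0)·(4) + (0)·(-2) + (0)·(-4) + (0)·(-4) = 3
Base-7 expansion of each c_i:
  c_1 = 0
  c_2 = 5 = 5·7^0
  c_3 = 4 = 4·7^0
  c_4 = 2 = 2·7^0
  c_5 = 0
  c_6 = 3 = 3·7^0
Factor λ_0 = (0, 5, 4, 2, 0, 3)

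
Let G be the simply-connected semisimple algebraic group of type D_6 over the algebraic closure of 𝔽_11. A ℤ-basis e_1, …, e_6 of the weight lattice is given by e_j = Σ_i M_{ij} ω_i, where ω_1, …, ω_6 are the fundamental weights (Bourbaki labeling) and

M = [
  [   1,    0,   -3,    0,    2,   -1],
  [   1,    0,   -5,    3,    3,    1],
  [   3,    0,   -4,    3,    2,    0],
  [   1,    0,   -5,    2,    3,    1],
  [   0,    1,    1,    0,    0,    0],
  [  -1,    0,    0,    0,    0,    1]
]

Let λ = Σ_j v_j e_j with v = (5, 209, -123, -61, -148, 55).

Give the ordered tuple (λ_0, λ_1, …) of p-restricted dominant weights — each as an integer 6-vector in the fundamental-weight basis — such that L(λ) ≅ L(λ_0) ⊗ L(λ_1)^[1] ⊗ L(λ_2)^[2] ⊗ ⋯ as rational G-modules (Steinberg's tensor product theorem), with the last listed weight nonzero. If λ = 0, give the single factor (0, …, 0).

Compute c_i = Σ_j M_{ij} v_j with v = (5, 209, -123, -61, -148, 55):
  c_1 = 1*5 + 0*209 + -3*-123 + 0*-61 + 2*-148 + -1*55 = 23
  c_2 = 1*5 + 0*209 + -5*-123 + 3*-61 + 3*-148 + 1*55 = 48
  c_3 = 3*5 + 0*209 + -4*-123 + 3*-61 + 2*-148 + 0*55 = 28
  c_4 = 1*5 + 0*209 + -5*-123 + 2*-61 + 3*-148 + 1*55 = 109
  c_5 = 0*5 + 1*209 + 1*-123 + 0*-61 + 0*-148 + 0*55 = 86
  c_6 = -1*5 + 0*209 + 0*-123 + 0*-61 + 0*-148 + 1*55 = 50
p = 11; digits c_i = Σ_j d_{ij}·11^j, 0 ≤ d_{ij} < 11:
  c_1 = 23 = 1·11^0 + 2·11^1
  c_2 = 48 = 4·11^0 + 4·11^1
  c_3 = 28 = 6·11^0 + 2·11^1
  c_4 = 109 = 10·11^0 + 9·11^1
  c_5 = 86 = 9·11^0 + 7·11^1
  c_6 = 50 = 6·11^0 + 4·11^1
λ_0 = (1, 4, 6, 10, 9, 6)
λ_1 = (2, 4, 2, 9, 7, 4)

((1, 4, 6, 10, 9, 6), (2, 4, 2, 9, 7, 4))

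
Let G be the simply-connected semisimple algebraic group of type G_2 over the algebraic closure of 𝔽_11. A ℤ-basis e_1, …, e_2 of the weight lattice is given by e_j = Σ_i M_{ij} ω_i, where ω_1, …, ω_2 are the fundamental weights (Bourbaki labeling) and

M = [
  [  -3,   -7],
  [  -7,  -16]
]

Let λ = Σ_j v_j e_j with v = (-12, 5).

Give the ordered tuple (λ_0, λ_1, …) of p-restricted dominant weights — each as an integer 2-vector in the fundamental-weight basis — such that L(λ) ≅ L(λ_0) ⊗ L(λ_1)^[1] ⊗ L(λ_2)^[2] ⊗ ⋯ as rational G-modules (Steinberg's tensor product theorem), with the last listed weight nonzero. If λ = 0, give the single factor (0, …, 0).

Compute c_i = Σ_j M_{ij} v_j with v = (-12, 5):
  c_1 = (-3)·(-12) + (-7)·(5) = 1
  c_2 = (-7)·(-12) + (-16)·(5) = 4
p = 11; digits c_i = Σ_j d_{ij}·11^j, 0 ≤ d_{ij} < 11:
  c_1 = 1 = 1·11^0
  c_2 = 4 = 4·11^0
λ_0 = (1, 4)

((1, 4),)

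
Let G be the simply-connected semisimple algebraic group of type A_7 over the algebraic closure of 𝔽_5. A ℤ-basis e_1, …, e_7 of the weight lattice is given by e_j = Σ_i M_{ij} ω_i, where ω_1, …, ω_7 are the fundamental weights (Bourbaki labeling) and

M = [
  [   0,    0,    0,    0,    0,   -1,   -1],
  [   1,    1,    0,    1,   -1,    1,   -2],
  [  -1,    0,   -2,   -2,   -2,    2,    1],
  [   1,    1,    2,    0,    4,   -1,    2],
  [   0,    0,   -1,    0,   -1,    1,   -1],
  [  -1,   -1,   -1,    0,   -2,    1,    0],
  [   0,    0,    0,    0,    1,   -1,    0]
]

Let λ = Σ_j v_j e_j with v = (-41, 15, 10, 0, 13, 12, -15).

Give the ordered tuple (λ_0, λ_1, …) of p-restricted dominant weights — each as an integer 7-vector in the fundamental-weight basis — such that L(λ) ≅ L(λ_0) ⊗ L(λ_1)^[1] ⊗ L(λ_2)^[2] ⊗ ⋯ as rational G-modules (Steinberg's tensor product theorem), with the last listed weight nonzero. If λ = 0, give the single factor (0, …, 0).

Change of basis e → ω: c = M·v where v = (-41, 15, 10, 0, 13, 12, -15):
  c_1 = (0)·(-41) + (0)·(15) + (0)·(10) + (0)·(0) + (0)·(13) + (-1)·(12) + (-1)·(-15) = 3
  c_2 = (1)·(-41) + (1)·(15) + (0)·(10) + (1)·(0) + (-1)·(13) + (1)·(12) + (-2)·(-15) = 3
  c_3 = (-1)·(-41) + (0)·(15) + (-2)·(10) + (-2)·(0) + (-2)·(13) + (2)·(12) + (1)·(-15) = 4
  c_4 = (1)·(-41) + (1)·(15) + (2)·(10) + (0)·(0) + (4)·(13) + (-1)·(12) + (2)·(-15) = 4
  c_5 = (0)·(-41) + (0)·(15) + (-1)·(10) + (0)·(0) + (-1)·(13) + (1)·(12) + (-1)·(-15) = 4
  c_6 = (-1)·(-41) + (-1)·(15) + (-1)·(10) + (0)·(0) + (-2)·(13) + (1)·(12) + (0)·(-15) = 2
  c_7 = (0)·(-41) + (0)·(15) + (0)·(10) + (0)·(0) + (1)·(13) + (-1)·(12) + (0)·(-15) = 1
p = 5; digits c_i = Σ_j d_{ij}·5^j, 0 ≤ d_{ij} < 5:
  c_1 = 3 = 3·5^0
  c_2 = 3 = 3·5^0
  c_3 = 4 = 4·5^0
  c_4 = 4 = 4·5^0
  c_5 = 4 = 4·5^0
  c_6 = 2 = 2·5^0
  c_7 = 1 = 1·5^0
Factor λ_0 = (3, 3, 4, 4, 4, 2, 1)

((3, 3, 4, 4, 4, 2, 1),)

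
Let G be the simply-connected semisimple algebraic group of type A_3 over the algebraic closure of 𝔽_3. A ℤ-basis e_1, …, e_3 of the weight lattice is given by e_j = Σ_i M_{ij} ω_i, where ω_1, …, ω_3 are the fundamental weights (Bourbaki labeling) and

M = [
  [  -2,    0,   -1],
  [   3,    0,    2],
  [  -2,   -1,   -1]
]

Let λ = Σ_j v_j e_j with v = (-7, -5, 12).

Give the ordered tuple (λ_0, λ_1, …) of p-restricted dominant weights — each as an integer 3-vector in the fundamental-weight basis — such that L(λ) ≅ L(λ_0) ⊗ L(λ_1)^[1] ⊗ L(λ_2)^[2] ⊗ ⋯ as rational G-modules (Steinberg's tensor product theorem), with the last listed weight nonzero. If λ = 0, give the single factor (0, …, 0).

((2, 0, 1), (0, 1, 2))

Compute c_i = Σ_j M_{ij} v_j with v = (-7, -5, 12):
  c_1 = (-2)·(-7) + (0)·(-5) + (-1)·(12) = 2
  c_2 = (3)·(-7) + (0)·(-5) + (2)·(12) = 3
  c_3 = (-2)·(-7) + (-1)·(-5) + (-1)·(12) = 7
Writing each c_i in base p = 3:
  c_1 = 2 = 2·3^0
  c_2 = 3 = 0·3^0 + 1·3^1
  c_3 = 7 = 1·3^0 + 2·3^1
λ_0 = (2, 0, 1)
λ_1 = (0, 1, 2)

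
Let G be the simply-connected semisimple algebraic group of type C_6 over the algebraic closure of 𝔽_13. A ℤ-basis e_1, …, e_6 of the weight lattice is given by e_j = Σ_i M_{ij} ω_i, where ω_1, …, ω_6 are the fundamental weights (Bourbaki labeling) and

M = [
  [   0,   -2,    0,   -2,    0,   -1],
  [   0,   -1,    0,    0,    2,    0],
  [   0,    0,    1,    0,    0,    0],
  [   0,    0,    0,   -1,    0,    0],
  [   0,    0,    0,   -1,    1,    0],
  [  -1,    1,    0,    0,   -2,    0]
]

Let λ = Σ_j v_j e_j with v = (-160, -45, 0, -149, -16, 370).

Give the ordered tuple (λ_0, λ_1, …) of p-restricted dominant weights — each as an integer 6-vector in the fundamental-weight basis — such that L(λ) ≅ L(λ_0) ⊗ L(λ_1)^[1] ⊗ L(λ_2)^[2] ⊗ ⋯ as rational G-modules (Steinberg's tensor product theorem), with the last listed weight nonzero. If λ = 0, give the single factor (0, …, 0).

((5, 0, 0, 6, 3, 4), (1, 1, 0, 11, 10, 11))

In the fundamental-weight basis, λ has coordinates c = M·v (v = (-160, -45, 0, -149, -16, 370)):
  c_1 = (0)·(-160) + (-2)·(-45) + 0·0 + (-2)·(-149) + (0)·(-16) + (-1)·(370) = 18
  c_2 = (0)·(-160) + (-1)·(-45) + 0·0 + (0)·(-149) + (2)·(-16) + 0·370 = 13
  c_3 = (0)·(-160) + (0)·(-45) + 1·0 + (0)·(-149) + (0)·(-16) + 0·370 = 0
  c_4 = (0)·(-160) + (0)·(-45) + 0·0 + (-1)·(-149) + (0)·(-16) + 0·370 = 149
  c_5 = (0)·(-160) + (0)·(-45) + 0·0 + (-1)·(-149) + (1)·(-16) + 0·370 = 133
  c_6 = (-1)·(-160) + (1)·(-45) + 0·0 + (0)·(-149) + (-2)·(-16) + 0·370 = 147
Writing each c_i in base p = 13:
  c_1 = 18 = 5·13^0 + 1·13^1
  c_2 = 13 = 0·13^0 + 1·13^1
  c_3 = 0
  c_4 = 149 = 6·13^0 + 11·13^1
  c_5 = 133 = 3·13^0 + 10·13^1
  c_6 = 147 = 4·13^0 + 11·13^1
p-restricted factor λ_0 = (5, 0, 0, 6, 3, 4)
p-restricted factor λ_1 = (1, 1, 0, 11, 10, 11)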